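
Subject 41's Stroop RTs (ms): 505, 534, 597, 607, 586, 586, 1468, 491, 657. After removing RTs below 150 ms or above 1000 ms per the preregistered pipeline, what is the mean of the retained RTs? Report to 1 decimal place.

570.4 ms

Excluded: 1468
Retained (n=8): Σ = 4563
Mean = 4563/8 = 570.3750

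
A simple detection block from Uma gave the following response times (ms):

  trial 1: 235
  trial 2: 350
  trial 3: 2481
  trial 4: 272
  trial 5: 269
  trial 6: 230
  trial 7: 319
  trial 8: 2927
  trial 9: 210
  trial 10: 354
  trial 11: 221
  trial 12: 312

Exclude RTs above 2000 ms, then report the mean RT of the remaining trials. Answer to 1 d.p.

Excluded: 2481, 2927
Retained (n=10): Σ = 2772
Mean = 2772/10 = 277.2000

277.2 ms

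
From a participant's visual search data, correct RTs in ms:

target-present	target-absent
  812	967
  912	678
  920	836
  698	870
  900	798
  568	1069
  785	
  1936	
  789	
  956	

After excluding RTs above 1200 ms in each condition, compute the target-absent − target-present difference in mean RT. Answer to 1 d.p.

target-present: exclude 1936
M(target-present) = 7340/9 = 815.556
M(target-absent) = 5218/6 = 869.667
Difference = 869.667 − 815.556 = 54.111 ms

54.1 ms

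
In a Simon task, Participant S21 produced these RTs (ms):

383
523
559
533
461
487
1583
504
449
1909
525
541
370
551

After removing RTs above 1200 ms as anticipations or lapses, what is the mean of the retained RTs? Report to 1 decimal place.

Excluded: 1583, 1909
Retained (n=12): Σ = 5886
Mean = 5886/12 = 490.5000

490.5 ms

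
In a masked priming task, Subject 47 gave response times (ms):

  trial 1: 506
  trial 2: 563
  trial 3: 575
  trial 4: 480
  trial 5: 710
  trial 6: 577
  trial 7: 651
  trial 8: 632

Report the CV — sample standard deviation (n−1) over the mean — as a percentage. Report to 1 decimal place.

n = 8, Σ = 4694, M = 586.7500
Σ(x−M)² = 40079.500; s = √(40079.500/7) = 75.6680
CV = 75.6680 / 586.7500 = 0.12896 = 12.896%

12.9%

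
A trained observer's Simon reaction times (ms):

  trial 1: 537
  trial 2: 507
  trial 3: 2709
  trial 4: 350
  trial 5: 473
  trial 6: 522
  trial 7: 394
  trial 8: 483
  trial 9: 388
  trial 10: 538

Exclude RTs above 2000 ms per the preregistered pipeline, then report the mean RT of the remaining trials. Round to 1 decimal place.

465.8 ms

Excluded: 2709
Retained (n=9): Σ = 4192
Mean = 4192/9 = 465.7778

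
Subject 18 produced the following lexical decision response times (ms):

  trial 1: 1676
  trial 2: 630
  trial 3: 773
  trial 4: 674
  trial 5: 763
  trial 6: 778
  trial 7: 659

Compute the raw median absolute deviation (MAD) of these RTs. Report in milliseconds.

89 ms

Sorted: 630, 659, 674, 763, 773, 778, 1676 → median = 763
|x − 763|: 913, 133, 10, 89, 0, 15, 104
Sorted deviations: 0, 10, 15, 89, 104, 133, 913 → MAD = 89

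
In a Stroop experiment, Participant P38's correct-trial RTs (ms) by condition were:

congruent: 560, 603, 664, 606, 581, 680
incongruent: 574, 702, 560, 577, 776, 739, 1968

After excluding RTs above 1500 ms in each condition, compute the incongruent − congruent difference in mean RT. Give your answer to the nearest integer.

incongruent: exclude 1968
M(congruent) = 3694/6 = 615.667
M(incongruent) = 3928/6 = 654.667
Difference = 654.667 − 615.667 = 39.000 ms

39 ms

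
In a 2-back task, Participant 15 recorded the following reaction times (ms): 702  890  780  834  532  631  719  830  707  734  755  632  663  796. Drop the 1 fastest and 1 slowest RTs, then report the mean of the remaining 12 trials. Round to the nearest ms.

732 ms

Sorted: 532, 631, 632, 663, 702, 707, 719, 734, 755, 780, 796, 830, 834, 890
Drop lowest 1 (532) and highest 1 (890)
Remaining (n=12): Σ = 8783, mean = 8783/12 = 731.917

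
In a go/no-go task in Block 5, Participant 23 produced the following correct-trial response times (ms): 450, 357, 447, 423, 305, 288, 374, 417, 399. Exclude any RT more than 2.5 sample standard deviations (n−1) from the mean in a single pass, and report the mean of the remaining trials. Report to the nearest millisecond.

n = 9, ΣRT = 3460, M = 384.444
Σ(x−M)² = 27444.22; s = √(27444.22/8) = 58.571
Cutoffs: 384.444 ± 2.5·58.571 → [238.0, 530.9]
No RTs fall outside the cutoffs; all 9 retained. Mean = 3460/9 = 384.444

384 ms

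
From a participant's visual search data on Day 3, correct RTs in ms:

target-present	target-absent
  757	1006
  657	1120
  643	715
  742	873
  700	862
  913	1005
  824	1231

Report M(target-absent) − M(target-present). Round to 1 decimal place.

225.1 ms

M(target-present) = 5236/7 = 748.000
M(target-absent) = 6812/7 = 973.143
Difference = 973.143 − 748.000 = 225.143 ms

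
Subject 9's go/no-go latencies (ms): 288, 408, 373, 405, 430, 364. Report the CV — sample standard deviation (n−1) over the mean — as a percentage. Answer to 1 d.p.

n = 6, Σ = 2268, M = 378.0000
Σ(x−M)² = 12654.000; s = √(12654.000/5) = 50.3071
CV = 50.3071 / 378.0000 = 0.13309 = 13.309%

13.3%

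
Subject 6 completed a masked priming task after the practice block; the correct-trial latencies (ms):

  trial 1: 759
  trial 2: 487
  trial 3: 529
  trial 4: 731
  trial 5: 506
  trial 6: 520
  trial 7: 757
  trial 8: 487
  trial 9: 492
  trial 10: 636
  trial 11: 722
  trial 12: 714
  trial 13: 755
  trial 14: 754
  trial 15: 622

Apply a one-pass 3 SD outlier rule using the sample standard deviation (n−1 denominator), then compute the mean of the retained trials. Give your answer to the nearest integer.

n = 15, ΣRT = 9471, M = 631.400
Σ(x−M)² = 187181.60; s = √(187181.60/14) = 115.629
Cutoffs: 631.400 ± 3·115.629 → [284.5, 978.3]
No RTs fall outside the cutoffs; all 15 retained. Mean = 9471/15 = 631.400

631 ms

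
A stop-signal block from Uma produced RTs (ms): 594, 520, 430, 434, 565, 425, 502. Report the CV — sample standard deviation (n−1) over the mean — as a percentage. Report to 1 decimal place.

n = 7, Σ = 3470, M = 495.7143
Σ(x−M)² = 28217.429; s = √(28217.429/6) = 68.5777
CV = 68.5777 / 495.7143 = 0.13834 = 13.834%

13.8%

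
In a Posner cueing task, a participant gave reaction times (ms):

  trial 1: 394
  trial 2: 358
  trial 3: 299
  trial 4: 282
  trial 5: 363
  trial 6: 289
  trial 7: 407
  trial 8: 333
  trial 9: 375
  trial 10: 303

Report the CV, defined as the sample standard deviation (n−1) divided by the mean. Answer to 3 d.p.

0.133

n = 10, Σ = 3403, M = 340.3000
Σ(x−M)² = 18546.100; s = √(18546.100/9) = 45.3947
CV = 45.3947 / 340.3000 = 0.13340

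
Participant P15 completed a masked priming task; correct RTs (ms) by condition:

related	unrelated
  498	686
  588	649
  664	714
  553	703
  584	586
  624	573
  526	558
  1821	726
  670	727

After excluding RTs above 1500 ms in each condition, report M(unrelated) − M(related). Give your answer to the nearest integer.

70 ms

related: exclude 1821
M(related) = 4707/8 = 588.375
M(unrelated) = 5922/9 = 658.000
Difference = 658.000 − 588.375 = 69.625 ms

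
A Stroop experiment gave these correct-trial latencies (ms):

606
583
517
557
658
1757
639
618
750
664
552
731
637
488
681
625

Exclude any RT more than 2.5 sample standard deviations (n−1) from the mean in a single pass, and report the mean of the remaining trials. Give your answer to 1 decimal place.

620.4 ms

n = 16, ΣRT = 11063, M = 691.438
Σ(x−M)² = 1286307.94; s = √(1286307.94/15) = 292.838
Cutoffs: 691.438 ± 2.5·292.838 → [-40.7, 1423.5]
Outside: 1757 → excluded.
Retained (n=15): Σ = 9306, mean = 9306/15 = 620.400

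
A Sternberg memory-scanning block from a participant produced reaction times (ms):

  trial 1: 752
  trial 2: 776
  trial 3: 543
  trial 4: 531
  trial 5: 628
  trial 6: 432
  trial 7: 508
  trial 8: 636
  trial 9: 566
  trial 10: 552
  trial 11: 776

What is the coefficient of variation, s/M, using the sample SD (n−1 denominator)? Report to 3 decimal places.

n = 11, Σ = 6700, M = 609.0909
Σ(x−M)² = 134384.909; s = √(134384.909/10) = 115.9245
CV = 115.9245 / 609.0909 = 0.19032

0.190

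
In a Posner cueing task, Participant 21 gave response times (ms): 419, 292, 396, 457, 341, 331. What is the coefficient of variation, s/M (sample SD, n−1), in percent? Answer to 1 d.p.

n = 6, Σ = 2236, M = 372.6667
Σ(x−M)² = 19049.333; s = √(19049.333/5) = 61.7241
CV = 61.7241 / 372.6667 = 0.16563 = 16.563%

16.6%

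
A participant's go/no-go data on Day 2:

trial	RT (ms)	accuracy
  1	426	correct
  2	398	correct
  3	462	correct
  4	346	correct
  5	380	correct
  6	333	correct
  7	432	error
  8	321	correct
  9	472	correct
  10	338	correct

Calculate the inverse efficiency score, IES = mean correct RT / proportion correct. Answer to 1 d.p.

429.1 ms

Correct trials (n=9): 426, 398, 462, 346, 380, 333, 321, 472, 338
Mean correct RT = 3476/9 = 386.2222 ms
Proportion correct = 9/10
IES = 386.2222 / (9/10) = 429.136 ms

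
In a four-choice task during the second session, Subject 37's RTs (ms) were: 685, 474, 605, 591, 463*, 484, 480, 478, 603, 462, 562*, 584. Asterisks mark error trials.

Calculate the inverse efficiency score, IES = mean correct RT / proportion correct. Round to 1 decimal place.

653.5 ms

Correct trials (n=10): 685, 474, 605, 591, 484, 480, 478, 603, 462, 584
Mean correct RT = 5446/10 = 544.6000 ms
Proportion correct = 10/12
IES = 544.6000 / (10/12) = 653.520 ms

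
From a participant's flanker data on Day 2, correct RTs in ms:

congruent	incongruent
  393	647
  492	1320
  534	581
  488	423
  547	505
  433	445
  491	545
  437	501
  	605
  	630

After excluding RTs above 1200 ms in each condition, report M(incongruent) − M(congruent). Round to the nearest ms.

66 ms

incongruent: exclude 1320
M(congruent) = 3815/8 = 476.875
M(incongruent) = 4882/9 = 542.444
Difference = 542.444 − 476.875 = 65.569 ms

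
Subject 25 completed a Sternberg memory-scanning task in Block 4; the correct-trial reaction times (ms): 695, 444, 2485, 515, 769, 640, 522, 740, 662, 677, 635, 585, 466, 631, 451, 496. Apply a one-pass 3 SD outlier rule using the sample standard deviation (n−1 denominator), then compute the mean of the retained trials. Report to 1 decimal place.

595.2 ms

n = 16, ΣRT = 11413, M = 713.312
Σ(x−M)² = 3507377.44; s = √(3507377.44/15) = 483.555
Cutoffs: 713.312 ± 3·483.555 → [-737.4, 2164.0]
Outside: 2485 → excluded.
Retained (n=15): Σ = 8928, mean = 8928/15 = 595.200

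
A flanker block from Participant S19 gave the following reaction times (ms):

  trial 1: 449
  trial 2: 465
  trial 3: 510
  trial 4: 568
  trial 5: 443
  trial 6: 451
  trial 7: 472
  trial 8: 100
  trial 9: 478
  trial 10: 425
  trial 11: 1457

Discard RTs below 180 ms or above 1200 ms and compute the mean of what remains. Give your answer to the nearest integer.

473 ms

Excluded: 100, 1457
Retained (n=9): Σ = 4261
Mean = 4261/9 = 473.4444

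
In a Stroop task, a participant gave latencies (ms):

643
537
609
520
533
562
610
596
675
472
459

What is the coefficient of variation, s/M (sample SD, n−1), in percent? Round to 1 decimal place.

n = 11, Σ = 6216, M = 565.0909
Σ(x−M)² = 46832.909; s = √(46832.909/10) = 68.4346
CV = 68.4346 / 565.0909 = 0.12110 = 12.110%

12.1%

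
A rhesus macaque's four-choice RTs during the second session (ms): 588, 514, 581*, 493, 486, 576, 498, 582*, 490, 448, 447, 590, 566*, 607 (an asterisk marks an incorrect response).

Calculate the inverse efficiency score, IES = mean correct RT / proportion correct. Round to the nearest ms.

Correct trials (n=11): 588, 514, 493, 486, 576, 498, 490, 448, 447, 590, 607
Mean correct RT = 5737/11 = 521.5455 ms
Proportion correct = 11/14
IES = 521.5455 / (11/14) = 663.785 ms

664 ms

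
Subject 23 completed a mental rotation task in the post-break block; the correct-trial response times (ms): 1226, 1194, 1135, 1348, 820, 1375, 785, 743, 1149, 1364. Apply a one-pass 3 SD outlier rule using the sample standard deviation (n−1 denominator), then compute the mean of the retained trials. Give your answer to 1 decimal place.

1113.9 ms

n = 10, ΣRT = 11139, M = 1113.900
Σ(x−M)² = 538304.90; s = √(538304.90/9) = 244.564
Cutoffs: 1113.900 ± 3·244.564 → [380.2, 1847.6]
No RTs fall outside the cutoffs; all 10 retained. Mean = 11139/10 = 1113.900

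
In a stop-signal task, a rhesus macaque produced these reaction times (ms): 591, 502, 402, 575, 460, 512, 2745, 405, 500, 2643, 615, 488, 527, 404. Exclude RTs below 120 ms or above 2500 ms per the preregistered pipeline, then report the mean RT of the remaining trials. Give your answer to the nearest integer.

498 ms

Excluded: 2643, 2745
Retained (n=12): Σ = 5981
Mean = 5981/12 = 498.4167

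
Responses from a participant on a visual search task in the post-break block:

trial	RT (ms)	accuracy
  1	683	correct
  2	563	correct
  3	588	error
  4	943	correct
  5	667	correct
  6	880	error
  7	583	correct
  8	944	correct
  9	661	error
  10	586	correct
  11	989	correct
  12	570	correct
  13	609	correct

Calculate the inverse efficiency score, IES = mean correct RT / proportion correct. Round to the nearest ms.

Correct trials (n=10): 683, 563, 943, 667, 583, 944, 586, 989, 570, 609
Mean correct RT = 7137/10 = 713.7000 ms
Proportion correct = 10/13
IES = 713.7000 / (10/13) = 927.810 ms

928 ms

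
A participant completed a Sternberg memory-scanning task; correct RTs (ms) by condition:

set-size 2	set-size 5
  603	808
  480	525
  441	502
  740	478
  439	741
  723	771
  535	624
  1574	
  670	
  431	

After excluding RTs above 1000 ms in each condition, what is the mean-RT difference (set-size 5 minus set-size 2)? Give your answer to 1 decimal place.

set-size 2: exclude 1574
M(set-size 2) = 5062/9 = 562.444
M(set-size 5) = 4449/7 = 635.571
Difference = 635.571 − 562.444 = 73.127 ms

73.1 ms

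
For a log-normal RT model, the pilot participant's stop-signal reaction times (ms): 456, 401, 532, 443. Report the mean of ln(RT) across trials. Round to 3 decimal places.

6.122

ln(RT): 6.1225, 5.9940, 6.2766, 6.0936
Σ ln(RT) = 24.4867
Mean = 24.4867/4 = 6.12167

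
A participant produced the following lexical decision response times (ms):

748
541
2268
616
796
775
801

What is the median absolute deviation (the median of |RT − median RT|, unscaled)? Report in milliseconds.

27 ms

Sorted: 541, 616, 748, 775, 796, 801, 2268 → median = 775
|x − 775|: 27, 234, 1493, 159, 21, 0, 26
Sorted deviations: 0, 21, 26, 27, 159, 234, 1493 → MAD = 27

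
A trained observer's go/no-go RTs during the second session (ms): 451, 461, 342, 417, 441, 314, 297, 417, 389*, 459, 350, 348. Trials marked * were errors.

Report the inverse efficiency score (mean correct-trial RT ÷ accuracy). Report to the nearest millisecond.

Correct trials (n=11): 451, 461, 342, 417, 441, 314, 297, 417, 459, 350, 348
Mean correct RT = 4297/11 = 390.6364 ms
Proportion correct = 11/12
IES = 390.6364 / (11/12) = 426.149 ms

426 ms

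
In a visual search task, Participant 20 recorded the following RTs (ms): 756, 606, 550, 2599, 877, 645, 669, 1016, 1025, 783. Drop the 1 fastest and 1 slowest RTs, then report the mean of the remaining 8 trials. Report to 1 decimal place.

797.1 ms

Sorted: 550, 606, 645, 669, 756, 783, 877, 1016, 1025, 2599
Drop lowest 1 (550) and highest 1 (2599)
Remaining (n=8): Σ = 6377, mean = 6377/8 = 797.125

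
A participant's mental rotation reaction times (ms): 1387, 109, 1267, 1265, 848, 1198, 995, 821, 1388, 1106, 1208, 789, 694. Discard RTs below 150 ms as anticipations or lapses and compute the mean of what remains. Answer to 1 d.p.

Excluded: 109
Retained (n=12): Σ = 12966
Mean = 12966/12 = 1080.5000

1080.5 ms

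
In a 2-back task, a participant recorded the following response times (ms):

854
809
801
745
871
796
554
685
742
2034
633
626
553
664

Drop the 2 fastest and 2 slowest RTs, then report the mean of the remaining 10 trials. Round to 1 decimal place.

Sorted: 553, 554, 626, 633, 664, 685, 742, 745, 796, 801, 809, 854, 871, 2034
Drop lowest 2 (553, 554) and highest 2 (871, 2034)
Remaining (n=10): Σ = 7355, mean = 7355/10 = 735.500

735.5 ms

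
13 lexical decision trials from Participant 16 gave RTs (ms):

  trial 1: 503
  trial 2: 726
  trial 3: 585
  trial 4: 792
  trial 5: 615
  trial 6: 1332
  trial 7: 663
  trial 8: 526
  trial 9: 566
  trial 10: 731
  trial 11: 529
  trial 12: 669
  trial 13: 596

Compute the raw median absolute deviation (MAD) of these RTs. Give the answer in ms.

Sorted: 503, 526, 529, 566, 585, 596, 615, 663, 669, 726, 731, 792, 1332 → median = 615
|x − 615|: 112, 111, 30, 177, 0, 717, 48, 89, 49, 116, 86, 54, 19
Sorted deviations: 0, 19, 30, 48, 49, 54, 86, 89, 111, 112, 116, 177, 717 → MAD = 86

86 ms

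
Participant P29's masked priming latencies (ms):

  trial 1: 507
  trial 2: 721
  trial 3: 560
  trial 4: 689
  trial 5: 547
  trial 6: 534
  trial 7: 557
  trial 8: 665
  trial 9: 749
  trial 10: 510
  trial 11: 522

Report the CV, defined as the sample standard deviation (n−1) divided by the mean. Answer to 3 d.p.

0.152

n = 11, Σ = 6561, M = 596.4545
Σ(x−M)² = 82296.727; s = √(82296.727/10) = 90.7175
CV = 90.7175 / 596.4545 = 0.15209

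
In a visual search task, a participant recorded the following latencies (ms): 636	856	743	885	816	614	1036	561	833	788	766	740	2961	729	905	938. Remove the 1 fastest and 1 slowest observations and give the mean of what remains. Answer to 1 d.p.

806.1 ms

Sorted: 561, 614, 636, 729, 740, 743, 766, 788, 816, 833, 856, 885, 905, 938, 1036, 2961
Drop lowest 1 (561) and highest 1 (2961)
Remaining (n=14): Σ = 11285, mean = 11285/14 = 806.071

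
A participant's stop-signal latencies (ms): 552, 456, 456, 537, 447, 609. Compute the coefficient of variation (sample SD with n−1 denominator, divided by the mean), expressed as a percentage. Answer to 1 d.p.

13.0%

n = 6, Σ = 3057, M = 509.5000
Σ(x−M)² = 22093.500; s = √(22093.500/5) = 66.4733
CV = 66.4733 / 509.5000 = 0.13047 = 13.047%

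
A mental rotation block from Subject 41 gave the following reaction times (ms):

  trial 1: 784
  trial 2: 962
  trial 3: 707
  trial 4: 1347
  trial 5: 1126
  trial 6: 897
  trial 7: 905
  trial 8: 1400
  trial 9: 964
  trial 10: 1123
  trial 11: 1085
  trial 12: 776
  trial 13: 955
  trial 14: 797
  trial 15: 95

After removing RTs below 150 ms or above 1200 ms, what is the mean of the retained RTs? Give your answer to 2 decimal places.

Excluded: 95, 1347, 1400
Retained (n=12): Σ = 11081
Mean = 11081/12 = 923.4167

923.42 ms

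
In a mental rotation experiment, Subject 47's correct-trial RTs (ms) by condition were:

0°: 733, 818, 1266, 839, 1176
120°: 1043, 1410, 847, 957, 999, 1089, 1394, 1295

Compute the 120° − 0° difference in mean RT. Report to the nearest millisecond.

M(0°) = 4832/5 = 966.400
M(120°) = 9034/8 = 1129.250
Difference = 1129.250 − 966.400 = 162.850 ms

163 ms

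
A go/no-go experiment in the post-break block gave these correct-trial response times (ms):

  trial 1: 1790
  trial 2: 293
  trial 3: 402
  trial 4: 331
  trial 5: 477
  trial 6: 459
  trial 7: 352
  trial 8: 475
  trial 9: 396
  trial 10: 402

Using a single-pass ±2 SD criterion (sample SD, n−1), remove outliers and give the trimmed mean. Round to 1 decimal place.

398.6 ms

n = 10, ΣRT = 5377, M = 537.700
Σ(x−M)² = 1776060.10; s = √(1776060.10/9) = 444.230
Cutoffs: 537.700 ± 2·444.230 → [-350.8, 1426.2]
Outside: 1790 → excluded.
Retained (n=9): Σ = 3587, mean = 3587/9 = 398.556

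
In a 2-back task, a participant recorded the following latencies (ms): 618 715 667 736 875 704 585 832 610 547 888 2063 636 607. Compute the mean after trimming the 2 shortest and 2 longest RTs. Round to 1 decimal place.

700.0 ms

Sorted: 547, 585, 607, 610, 618, 636, 667, 704, 715, 736, 832, 875, 888, 2063
Drop lowest 2 (547, 585) and highest 2 (888, 2063)
Remaining (n=10): Σ = 7000, mean = 7000/10 = 700.000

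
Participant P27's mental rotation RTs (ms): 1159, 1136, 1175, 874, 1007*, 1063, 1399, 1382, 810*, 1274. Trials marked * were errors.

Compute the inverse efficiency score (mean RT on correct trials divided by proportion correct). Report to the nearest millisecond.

1478 ms

Correct trials (n=8): 1159, 1136, 1175, 874, 1063, 1399, 1382, 1274
Mean correct RT = 9462/8 = 1182.7500 ms
Proportion correct = 8/10
IES = 1182.7500 / (8/10) = 1478.438 ms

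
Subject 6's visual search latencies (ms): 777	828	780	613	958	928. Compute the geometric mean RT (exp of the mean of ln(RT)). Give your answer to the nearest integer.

806 ms

ln(RT): 6.6554, 6.7190, 6.6593, 6.4184, 6.8648, 6.8330
Mean ln(RT) = 40.1500/6 = 6.69167
Geometric mean = exp(6.69167) = 805.66 ms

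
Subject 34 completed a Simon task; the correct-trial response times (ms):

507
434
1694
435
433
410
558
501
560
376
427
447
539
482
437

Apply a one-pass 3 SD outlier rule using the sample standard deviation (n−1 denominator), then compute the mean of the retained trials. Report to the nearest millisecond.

468 ms

n = 15, ΣRT = 8240, M = 549.333
Σ(x−M)² = 1446641.33; s = √(1446641.33/14) = 321.452
Cutoffs: 549.333 ± 3·321.452 → [-415.0, 1513.7]
Outside: 1694 → excluded.
Retained (n=14): Σ = 6546, mean = 6546/14 = 467.571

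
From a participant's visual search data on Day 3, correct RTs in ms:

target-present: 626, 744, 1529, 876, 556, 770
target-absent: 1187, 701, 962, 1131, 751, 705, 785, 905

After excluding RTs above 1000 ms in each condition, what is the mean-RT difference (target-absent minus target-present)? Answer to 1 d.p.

87.1 ms

target-present: exclude 1529
target-absent: exclude 1187, 1131
M(target-present) = 3572/5 = 714.400
M(target-absent) = 4809/6 = 801.500
Difference = 801.500 − 714.400 = 87.100 ms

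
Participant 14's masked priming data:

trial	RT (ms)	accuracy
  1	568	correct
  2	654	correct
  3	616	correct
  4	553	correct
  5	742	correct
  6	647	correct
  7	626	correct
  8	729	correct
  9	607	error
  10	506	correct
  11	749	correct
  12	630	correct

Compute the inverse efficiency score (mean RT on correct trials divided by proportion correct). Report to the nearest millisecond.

696 ms

Correct trials (n=11): 568, 654, 616, 553, 742, 647, 626, 729, 506, 749, 630
Mean correct RT = 7020/11 = 638.1818 ms
Proportion correct = 11/12
IES = 638.1818 / (11/12) = 696.198 ms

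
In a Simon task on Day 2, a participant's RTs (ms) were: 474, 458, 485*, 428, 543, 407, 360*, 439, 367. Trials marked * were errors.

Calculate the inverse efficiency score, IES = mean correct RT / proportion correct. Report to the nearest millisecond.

572 ms

Correct trials (n=7): 474, 458, 428, 543, 407, 439, 367
Mean correct RT = 3116/7 = 445.1429 ms
Proportion correct = 7/9
IES = 445.1429 / (7/9) = 572.327 ms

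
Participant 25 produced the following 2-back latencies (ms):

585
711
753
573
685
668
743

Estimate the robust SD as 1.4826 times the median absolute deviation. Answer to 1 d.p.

Sorted: 573, 585, 668, 685, 711, 743, 753 → median = 685
|x − 685| sorted: 0, 17, 26, 58, 68, 100, 112 → MAD = 58
Robust SD ≈ 1.4826 × 58 = 85.991

86.0 ms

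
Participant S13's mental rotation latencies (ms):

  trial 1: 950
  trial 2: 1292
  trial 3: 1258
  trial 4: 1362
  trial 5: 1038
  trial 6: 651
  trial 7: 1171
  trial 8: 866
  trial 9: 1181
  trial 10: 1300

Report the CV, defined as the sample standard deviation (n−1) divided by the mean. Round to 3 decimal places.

0.205

n = 10, Σ = 11069, M = 1106.9000
Σ(x−M)² = 464298.900; s = √(464298.900/9) = 227.1316
CV = 227.1316 / 1106.9000 = 0.20520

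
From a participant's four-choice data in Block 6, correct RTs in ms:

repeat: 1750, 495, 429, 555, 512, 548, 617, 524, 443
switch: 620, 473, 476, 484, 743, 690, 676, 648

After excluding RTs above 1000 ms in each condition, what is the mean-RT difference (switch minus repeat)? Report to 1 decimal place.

85.9 ms

repeat: exclude 1750
M(repeat) = 4123/8 = 515.375
M(switch) = 4810/8 = 601.250
Difference = 601.250 − 515.375 = 85.875 ms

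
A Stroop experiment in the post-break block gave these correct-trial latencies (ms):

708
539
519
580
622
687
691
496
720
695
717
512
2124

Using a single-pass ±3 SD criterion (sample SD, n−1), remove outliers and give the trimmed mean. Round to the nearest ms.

624 ms

n = 13, ΣRT = 9610, M = 739.231
Σ(x−M)² = 2164922.31; s = √(2164922.31/12) = 424.747
Cutoffs: 739.231 ± 3·424.747 → [-535.0, 2013.5]
Outside: 2124 → excluded.
Retained (n=12): Σ = 7486, mean = 7486/12 = 623.833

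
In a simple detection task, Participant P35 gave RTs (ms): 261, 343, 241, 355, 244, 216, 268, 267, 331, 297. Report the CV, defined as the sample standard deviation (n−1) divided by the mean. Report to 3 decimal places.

n = 10, Σ = 2823, M = 282.3000
Σ(x−M)² = 20018.100; s = √(20018.100/9) = 47.1618
CV = 47.1618 / 282.3000 = 0.16706

0.167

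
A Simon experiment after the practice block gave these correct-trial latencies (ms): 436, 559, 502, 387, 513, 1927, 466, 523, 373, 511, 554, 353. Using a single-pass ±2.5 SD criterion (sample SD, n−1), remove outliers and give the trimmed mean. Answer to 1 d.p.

n = 12, ΣRT = 7104, M = 592.000
Σ(x−M)² = 1997740.00; s = √(1997740.00/11) = 426.160
Cutoffs: 592.000 ± 2.5·426.160 → [-473.4, 1657.4]
Outside: 1927 → excluded.
Retained (n=11): Σ = 5177, mean = 5177/11 = 470.636

470.6 ms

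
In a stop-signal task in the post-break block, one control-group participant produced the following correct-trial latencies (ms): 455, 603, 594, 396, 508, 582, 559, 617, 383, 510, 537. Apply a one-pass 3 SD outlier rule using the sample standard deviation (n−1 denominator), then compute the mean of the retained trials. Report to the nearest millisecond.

n = 11, ΣRT = 5744, M = 522.182
Σ(x−M)² = 65989.64; s = √(65989.64/10) = 81.234
Cutoffs: 522.182 ± 3·81.234 → [278.5, 765.9]
No RTs fall outside the cutoffs; all 11 retained. Mean = 5744/11 = 522.182

522 ms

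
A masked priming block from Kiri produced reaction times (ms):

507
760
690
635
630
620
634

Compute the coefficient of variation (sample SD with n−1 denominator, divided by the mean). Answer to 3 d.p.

n = 7, Σ = 4476, M = 639.4286
Σ(x−M)² = 35147.714; s = √(35147.714/6) = 76.5373
CV = 76.5373 / 639.4286 = 0.11970

0.120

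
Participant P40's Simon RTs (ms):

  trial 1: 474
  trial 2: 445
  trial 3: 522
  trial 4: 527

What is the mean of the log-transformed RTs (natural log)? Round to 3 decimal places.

6.196

ln(RT): 6.1612, 6.0981, 6.2577, 6.2672
Σ ln(RT) = 24.7841
Mean = 24.7841/4 = 6.19604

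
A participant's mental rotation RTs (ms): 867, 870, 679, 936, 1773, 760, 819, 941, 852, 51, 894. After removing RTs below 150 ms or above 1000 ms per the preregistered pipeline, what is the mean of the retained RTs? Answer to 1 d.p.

Excluded: 51, 1773
Retained (n=9): Σ = 7618
Mean = 7618/9 = 846.4444

846.4 ms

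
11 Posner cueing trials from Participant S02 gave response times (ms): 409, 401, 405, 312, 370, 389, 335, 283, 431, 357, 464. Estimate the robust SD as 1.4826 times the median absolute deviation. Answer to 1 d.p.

Sorted: 283, 312, 335, 357, 370, 389, 401, 405, 409, 431, 464 → median = 389
|x − 389| sorted: 0, 12, 16, 19, 20, 32, 42, 54, 75, 77, 106 → MAD = 32
Robust SD ≈ 1.4826 × 32 = 47.443

47.4 ms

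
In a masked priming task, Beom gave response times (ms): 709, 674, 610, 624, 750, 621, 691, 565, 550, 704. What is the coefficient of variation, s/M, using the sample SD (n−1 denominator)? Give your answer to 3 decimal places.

0.101

n = 10, Σ = 6498, M = 649.8000
Σ(x−M)² = 38995.600; s = √(38995.600/9) = 65.8243
CV = 65.8243 / 649.8000 = 0.10130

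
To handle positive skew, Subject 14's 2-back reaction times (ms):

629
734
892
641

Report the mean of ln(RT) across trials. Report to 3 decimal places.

6.575

ln(RT): 6.4441, 6.5985, 6.7935, 6.4630
Σ ln(RT) = 26.2991
Mean = 26.2991/4 = 6.57478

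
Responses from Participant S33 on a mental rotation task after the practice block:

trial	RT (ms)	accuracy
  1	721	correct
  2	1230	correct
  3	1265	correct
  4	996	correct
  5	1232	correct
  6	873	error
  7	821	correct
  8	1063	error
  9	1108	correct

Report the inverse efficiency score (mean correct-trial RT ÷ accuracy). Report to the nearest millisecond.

1354 ms

Correct trials (n=7): 721, 1230, 1265, 996, 1232, 821, 1108
Mean correct RT = 7373/7 = 1053.2857 ms
Proportion correct = 7/9
IES = 1053.2857 / (7/9) = 1354.224 ms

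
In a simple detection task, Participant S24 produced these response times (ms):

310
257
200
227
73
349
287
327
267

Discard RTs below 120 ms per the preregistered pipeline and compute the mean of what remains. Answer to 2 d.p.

278.00 ms

Excluded: 73
Retained (n=8): Σ = 2224
Mean = 2224/8 = 278.0000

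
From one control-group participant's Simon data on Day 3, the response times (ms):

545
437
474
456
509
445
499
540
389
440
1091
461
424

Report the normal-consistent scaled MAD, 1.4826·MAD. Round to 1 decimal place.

Sorted: 389, 424, 437, 440, 445, 456, 461, 474, 499, 509, 540, 545, 1091 → median = 461
|x − 461| sorted: 0, 5, 13, 16, 21, 24, 37, 38, 48, 72, 79, 84, 630 → MAD = 37
Robust SD ≈ 1.4826 × 37 = 54.856

54.9 ms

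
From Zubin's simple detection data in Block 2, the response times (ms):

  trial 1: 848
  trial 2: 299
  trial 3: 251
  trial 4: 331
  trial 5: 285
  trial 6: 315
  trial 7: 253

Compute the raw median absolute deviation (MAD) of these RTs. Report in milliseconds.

32 ms

Sorted: 251, 253, 285, 299, 315, 331, 848 → median = 299
|x − 299|: 549, 0, 48, 32, 14, 16, 46
Sorted deviations: 0, 14, 16, 32, 46, 48, 549 → MAD = 32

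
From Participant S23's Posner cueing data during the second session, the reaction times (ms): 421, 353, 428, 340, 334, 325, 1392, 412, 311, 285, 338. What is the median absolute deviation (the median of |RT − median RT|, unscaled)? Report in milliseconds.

29 ms

Sorted: 285, 311, 325, 334, 338, 340, 353, 412, 421, 428, 1392 → median = 340
|x − 340|: 81, 13, 88, 0, 6, 15, 1052, 72, 29, 55, 2
Sorted deviations: 0, 2, 6, 13, 15, 29, 55, 72, 81, 88, 1052 → MAD = 29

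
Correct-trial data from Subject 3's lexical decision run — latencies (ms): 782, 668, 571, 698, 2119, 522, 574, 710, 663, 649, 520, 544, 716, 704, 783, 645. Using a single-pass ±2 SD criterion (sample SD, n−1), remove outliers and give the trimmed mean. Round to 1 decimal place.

649.9 ms

n = 16, ΣRT = 11868, M = 741.750
Σ(x−M)² = 2128617.00; s = √(2128617.00/15) = 376.707
Cutoffs: 741.750 ± 2·376.707 → [-11.7, 1495.2]
Outside: 2119 → excluded.
Retained (n=15): Σ = 9749, mean = 9749/15 = 649.933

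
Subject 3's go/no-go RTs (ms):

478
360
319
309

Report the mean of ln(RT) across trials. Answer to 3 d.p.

ln(RT): 6.1696, 5.8861, 5.7652, 5.7333
Σ ln(RT) = 23.5542
Mean = 23.5542/4 = 5.88856

5.889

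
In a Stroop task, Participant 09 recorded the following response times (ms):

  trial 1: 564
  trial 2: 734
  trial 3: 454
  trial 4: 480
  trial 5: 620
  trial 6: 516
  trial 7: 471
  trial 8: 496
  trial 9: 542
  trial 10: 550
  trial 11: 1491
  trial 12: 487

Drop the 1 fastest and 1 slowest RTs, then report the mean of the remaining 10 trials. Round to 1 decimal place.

Sorted: 454, 471, 480, 487, 496, 516, 542, 550, 564, 620, 734, 1491
Drop lowest 1 (454) and highest 1 (1491)
Remaining (n=10): Σ = 5460, mean = 5460/10 = 546.000

546.0 ms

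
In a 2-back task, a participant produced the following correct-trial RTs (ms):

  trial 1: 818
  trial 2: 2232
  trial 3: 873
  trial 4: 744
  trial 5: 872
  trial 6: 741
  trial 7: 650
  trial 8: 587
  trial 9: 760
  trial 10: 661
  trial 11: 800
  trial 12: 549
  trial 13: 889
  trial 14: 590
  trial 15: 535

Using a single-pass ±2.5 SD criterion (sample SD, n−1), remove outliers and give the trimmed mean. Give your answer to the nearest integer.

n = 15, ΣRT = 12301, M = 820.067
Σ(x−M)² = 2336074.93; s = √(2336074.93/14) = 408.488
Cutoffs: 820.067 ± 2.5·408.488 → [-201.2, 1841.3]
Outside: 2232 → excluded.
Retained (n=14): Σ = 10069, mean = 10069/14 = 719.214

719 ms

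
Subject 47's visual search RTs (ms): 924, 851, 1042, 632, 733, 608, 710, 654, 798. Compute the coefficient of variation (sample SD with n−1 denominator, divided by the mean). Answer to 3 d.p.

n = 9, Σ = 6952, M = 772.4444
Σ(x−M)² = 168704.222; s = √(168704.222/8) = 145.2172
CV = 145.2172 / 772.4444 = 0.18800

0.188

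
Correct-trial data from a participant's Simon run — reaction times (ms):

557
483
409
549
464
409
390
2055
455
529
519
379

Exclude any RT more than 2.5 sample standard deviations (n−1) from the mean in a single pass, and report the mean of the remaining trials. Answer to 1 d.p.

n = 12, ΣRT = 7198, M = 599.833
Σ(x−M)² = 2352189.67; s = √(2352189.67/11) = 462.423
Cutoffs: 599.833 ± 2.5·462.423 → [-556.2, 1755.9]
Outside: 2055 → excluded.
Retained (n=11): Σ = 5143, mean = 5143/11 = 467.545

467.5 ms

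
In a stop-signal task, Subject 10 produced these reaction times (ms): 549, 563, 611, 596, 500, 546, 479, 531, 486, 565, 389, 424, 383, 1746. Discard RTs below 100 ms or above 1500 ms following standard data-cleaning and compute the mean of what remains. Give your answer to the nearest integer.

509 ms

Excluded: 1746
Retained (n=13): Σ = 6622
Mean = 6622/13 = 509.3846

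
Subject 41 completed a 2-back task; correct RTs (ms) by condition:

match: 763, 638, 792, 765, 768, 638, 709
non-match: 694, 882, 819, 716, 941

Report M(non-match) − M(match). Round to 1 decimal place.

85.7 ms

M(match) = 5073/7 = 724.714
M(non-match) = 4052/5 = 810.400
Difference = 810.400 − 724.714 = 85.686 ms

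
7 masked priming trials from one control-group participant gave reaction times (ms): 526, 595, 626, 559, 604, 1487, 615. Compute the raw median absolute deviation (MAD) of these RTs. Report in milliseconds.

Sorted: 526, 559, 595, 604, 615, 626, 1487 → median = 604
|x − 604|: 78, 9, 22, 45, 0, 883, 11
Sorted deviations: 0, 9, 11, 22, 45, 78, 883 → MAD = 22

22 ms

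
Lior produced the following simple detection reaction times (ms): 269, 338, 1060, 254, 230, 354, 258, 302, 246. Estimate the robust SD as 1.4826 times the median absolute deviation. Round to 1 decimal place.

Sorted: 230, 246, 254, 258, 269, 302, 338, 354, 1060 → median = 269
|x − 269| sorted: 0, 11, 15, 23, 33, 39, 69, 85, 791 → MAD = 33
Robust SD ≈ 1.4826 × 33 = 48.926

48.9 ms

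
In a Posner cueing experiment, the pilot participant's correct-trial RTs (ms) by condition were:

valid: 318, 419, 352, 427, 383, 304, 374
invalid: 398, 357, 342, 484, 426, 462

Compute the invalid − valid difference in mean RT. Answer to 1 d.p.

M(valid) = 2577/7 = 368.143
M(invalid) = 2469/6 = 411.500
Difference = 411.500 − 368.143 = 43.357 ms

43.4 ms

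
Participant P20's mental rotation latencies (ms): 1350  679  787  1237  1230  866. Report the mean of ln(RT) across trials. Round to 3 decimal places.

ln(RT): 7.2079, 6.5206, 6.6682, 7.1204, 7.1148, 6.7639
Σ ln(RT) = 41.3958
Mean = 41.3958/6 = 6.89930

6.899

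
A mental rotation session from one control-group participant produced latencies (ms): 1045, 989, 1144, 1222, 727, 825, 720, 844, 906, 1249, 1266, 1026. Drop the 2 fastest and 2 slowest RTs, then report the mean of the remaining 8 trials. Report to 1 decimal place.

1000.1 ms

Sorted: 720, 727, 825, 844, 906, 989, 1026, 1045, 1144, 1222, 1249, 1266
Drop lowest 2 (720, 727) and highest 2 (1249, 1266)
Remaining (n=8): Σ = 8001, mean = 8001/8 = 1000.125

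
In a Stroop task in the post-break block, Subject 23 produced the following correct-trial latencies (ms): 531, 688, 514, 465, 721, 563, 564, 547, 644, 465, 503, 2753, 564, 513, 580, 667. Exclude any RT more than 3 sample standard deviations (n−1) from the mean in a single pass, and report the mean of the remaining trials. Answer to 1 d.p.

568.6 ms

n = 16, ΣRT = 11282, M = 705.125
Σ(x−M)² = 4560153.75; s = √(4560153.75/15) = 551.371
Cutoffs: 705.125 ± 3·551.371 → [-949.0, 2359.2]
Outside: 2753 → excluded.
Retained (n=15): Σ = 8529, mean = 8529/15 = 568.600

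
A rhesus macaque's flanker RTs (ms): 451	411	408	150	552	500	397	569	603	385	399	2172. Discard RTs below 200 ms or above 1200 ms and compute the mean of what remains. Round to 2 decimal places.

Excluded: 150, 2172
Retained (n=10): Σ = 4675
Mean = 4675/10 = 467.5000

467.50 ms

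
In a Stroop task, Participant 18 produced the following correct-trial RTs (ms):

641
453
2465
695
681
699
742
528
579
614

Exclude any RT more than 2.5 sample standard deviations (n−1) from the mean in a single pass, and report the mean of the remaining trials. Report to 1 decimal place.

625.8 ms

n = 10, ΣRT = 8097, M = 809.700
Σ(x−M)² = 3113146.10; s = √(3113146.10/9) = 588.137
Cutoffs: 809.700 ± 2.5·588.137 → [-660.6, 2280.0]
Outside: 2465 → excluded.
Retained (n=9): Σ = 5632, mean = 5632/9 = 625.778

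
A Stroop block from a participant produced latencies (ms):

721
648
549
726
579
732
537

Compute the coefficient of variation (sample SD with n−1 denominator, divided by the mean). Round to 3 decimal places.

0.135

n = 7, Σ = 4492, M = 641.7143
Σ(x−M)² = 45075.429; s = √(45075.429/6) = 86.6751
CV = 86.6751 / 641.7143 = 0.13507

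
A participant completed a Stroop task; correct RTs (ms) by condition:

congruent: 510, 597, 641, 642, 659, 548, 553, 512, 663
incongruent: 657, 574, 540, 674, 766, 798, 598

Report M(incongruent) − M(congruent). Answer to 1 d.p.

M(congruent) = 5325/9 = 591.667
M(incongruent) = 4607/7 = 658.143
Difference = 658.143 − 591.667 = 66.476 ms

66.5 ms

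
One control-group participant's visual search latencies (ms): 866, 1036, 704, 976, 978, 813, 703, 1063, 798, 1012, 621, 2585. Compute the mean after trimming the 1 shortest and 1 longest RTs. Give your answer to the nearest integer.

895 ms

Sorted: 621, 703, 704, 798, 813, 866, 976, 978, 1012, 1036, 1063, 2585
Drop lowest 1 (621) and highest 1 (2585)
Remaining (n=10): Σ = 8949, mean = 8949/10 = 894.900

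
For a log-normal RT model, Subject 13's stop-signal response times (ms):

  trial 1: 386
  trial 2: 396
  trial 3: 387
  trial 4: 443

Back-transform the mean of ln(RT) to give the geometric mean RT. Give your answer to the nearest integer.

ln(RT): 5.9558, 5.9814, 5.9584, 6.0936
Mean ln(RT) = 23.9892/4 = 5.99731
Geometric mean = exp(5.99731) = 402.35 ms

402 ms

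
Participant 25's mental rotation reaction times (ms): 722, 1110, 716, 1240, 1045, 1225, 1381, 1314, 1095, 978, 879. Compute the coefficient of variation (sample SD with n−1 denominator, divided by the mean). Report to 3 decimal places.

n = 11, Σ = 11705, M = 1064.0909
Σ(x−M)² = 503012.909; s = √(503012.909/10) = 224.2795
CV = 224.2795 / 1064.0909 = 0.21077

0.211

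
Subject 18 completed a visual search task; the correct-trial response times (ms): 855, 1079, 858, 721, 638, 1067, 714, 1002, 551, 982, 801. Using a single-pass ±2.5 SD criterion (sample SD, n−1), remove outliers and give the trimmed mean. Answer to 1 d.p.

n = 11, ΣRT = 9268, M = 842.545
Σ(x−M)² = 311418.73; s = √(311418.73/10) = 176.471
Cutoffs: 842.545 ± 2.5·176.471 → [401.4, 1283.7]
No RTs fall outside the cutoffs; all 11 retained. Mean = 9268/11 = 842.545

842.5 ms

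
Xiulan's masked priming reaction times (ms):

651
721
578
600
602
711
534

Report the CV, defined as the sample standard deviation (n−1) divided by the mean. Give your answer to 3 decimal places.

n = 7, Σ = 4397, M = 628.1429
Σ(x−M)² = 28862.857; s = √(28862.857/6) = 69.3576
CV = 69.3576 / 628.1429 = 0.11042

0.110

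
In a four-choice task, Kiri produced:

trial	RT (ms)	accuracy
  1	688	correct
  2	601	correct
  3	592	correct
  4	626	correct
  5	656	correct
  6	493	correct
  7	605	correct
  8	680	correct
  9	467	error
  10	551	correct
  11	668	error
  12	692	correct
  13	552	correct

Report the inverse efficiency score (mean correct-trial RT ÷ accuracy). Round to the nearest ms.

724 ms

Correct trials (n=11): 688, 601, 592, 626, 656, 493, 605, 680, 551, 692, 552
Mean correct RT = 6736/11 = 612.3636 ms
Proportion correct = 11/13
IES = 612.3636 / (11/13) = 723.702 ms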